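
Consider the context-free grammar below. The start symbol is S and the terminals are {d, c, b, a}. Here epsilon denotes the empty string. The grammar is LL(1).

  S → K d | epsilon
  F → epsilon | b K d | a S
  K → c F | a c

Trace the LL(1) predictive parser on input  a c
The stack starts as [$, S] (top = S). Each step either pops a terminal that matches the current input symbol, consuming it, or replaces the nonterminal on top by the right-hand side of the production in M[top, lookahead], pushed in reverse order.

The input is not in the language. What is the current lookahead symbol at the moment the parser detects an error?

$

step 1: stack=$ S  input=a c $  — expand S → K d
step 2: stack=$ d K  input=a c $  — expand K → a c
step 3: stack=$ d c a  input=a c $  — match a
step 4: stack=$ d c  input=c $  — match c
step 5: stack=$ d  input=$  — error: top is terminal d but lookahead is $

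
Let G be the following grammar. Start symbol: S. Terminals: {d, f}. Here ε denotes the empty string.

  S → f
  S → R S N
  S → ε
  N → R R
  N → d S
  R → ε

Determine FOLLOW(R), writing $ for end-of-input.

FIRST(R) = {ε}
FIRST(N) = {ε, d}  (via R R)
FIRST(S) = {ε, d, f}  (via R S N)
FOLLOW(S) includes $ since S is the start symbol.
FOLLOW(S): in S→R S N, S is followed by N with FIRST {ε, d}; in S→R S N, the suffix after S is nullable (adds nothing new); in N→d S, the suffix after S is empty, so FOLLOW(S) ⊇ FOLLOW(N) = {$, d}. Thus FOLLOW(S) = {$, d}.
FOLLOW(N): in S→R S N, the suffix after N is empty, so FOLLOW(N) ⊇ FOLLOW(S) = {$, d}. Thus FOLLOW(N) = {$, d}.
FOLLOW(R): in S→R S N, R is followed by S N with FIRST {ε, d, f}; in S→R S N, the suffix after R is nullable, so FOLLOW(R) ⊇ FOLLOW(S) = {$, d}; in N→R R (occurrence 1), R is followed by R with FIRST {ε}; in N→R R (occurrence 1), the suffix after R is nullable, so FOLLOW(R) ⊇ FOLLOW(N) = {$, d}; in N→R R (occurrence 2), the suffix after R is empty, so FOLLOW(R) ⊇ FOLLOW(N) = {$, d}. Thus FOLLOW(R) = {$, d, f}.

{$, d, f}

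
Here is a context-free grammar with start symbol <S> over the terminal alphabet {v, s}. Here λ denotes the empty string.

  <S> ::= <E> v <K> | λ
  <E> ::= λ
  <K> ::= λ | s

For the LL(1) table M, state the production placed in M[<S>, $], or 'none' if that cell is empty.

<S> ::= λ

FIRST(<E>) = {λ}
FIRST(<K>) = {λ, s}
FIRST(<S>) = {λ, v}  (via <E> v <K>)
FOLLOW(<S>) includes $ since <S> is the start symbol.
FOLLOW(<S>): <S> appears on no right-hand side. Thus FOLLOW(<S>) = {$}.
For <S> ::= <E> v <K>: FIRST(<E> v <K>) = {v}, so it goes in M[<S>, t] for t ∈ {v}.
For <S> ::= λ: FIRST(λ) = {λ}, so it goes in M[<S>, t] for t ∈ {}; since λ ∈ FIRST, also for every t ∈ FOLLOW(<S>) = {$}.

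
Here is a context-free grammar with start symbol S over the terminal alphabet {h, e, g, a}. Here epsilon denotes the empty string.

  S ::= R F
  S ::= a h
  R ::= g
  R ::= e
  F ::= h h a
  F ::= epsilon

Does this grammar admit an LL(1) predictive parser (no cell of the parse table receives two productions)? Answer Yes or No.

Yes

FIRST(S) = {a, e, g}
FIRST(R) = {e, g}
FIRST(F) = {epsilon, h}
FOLLOW(S) = {$}
FOLLOW(R) = {$, h}
FOLLOW(F) = {$}
Each cell of M receives at most one production.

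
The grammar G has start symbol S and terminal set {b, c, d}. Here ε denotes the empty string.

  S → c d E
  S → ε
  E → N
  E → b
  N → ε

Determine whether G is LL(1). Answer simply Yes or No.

Yes

FIRST(S) = {ε, c}
FIRST(E) = {ε, b}
FIRST(N) = {ε}
FOLLOW(S) = {$}
FOLLOW(E) = {$}
FOLLOW(N) = {$}
Each cell of M receives at most one production.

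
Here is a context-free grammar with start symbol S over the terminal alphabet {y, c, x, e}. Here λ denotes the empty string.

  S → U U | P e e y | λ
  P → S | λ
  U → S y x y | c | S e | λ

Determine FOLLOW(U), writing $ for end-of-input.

{$, c, e, y}

FIRST(S) = {λ, c, e, y}  (via U U, P e e y)
FIRST(P) = {λ, c, e, y}  (via S)
FIRST(U) = {λ, c, e, y}  (via S y x y, S e)
FOLLOW(S) includes $ since S is the start symbol.
FOLLOW(P): in S→P e e y, P is followed by e e y with FIRST {e}. Thus FOLLOW(P) = {e}.
FOLLOW(S): in P→S, the suffix after S is empty, so FOLLOW(S) ⊇ FOLLOW(P) = {e}; in U→S y x y, S is followed by y x y with FIRST {y}; in U→S e, S is followed by e with FIRST {e}. Thus FOLLOW(S) = {$, e, y}.
FOLLOW(U): in S→U U (occurrence 1), U is followed by U with FIRST {λ, c, e, y}; in S→U U (occurrence 1), the suffix after U is nullable, so FOLLOW(U) ⊇ FOLLOW(S) = {$, e, y}; in S→U U (occurrence 2), the suffix after U is empty, so FOLLOW(U) ⊇ FOLLOW(S) = {$, e, y}. Thus FOLLOW(U) = {$, c, e, y}.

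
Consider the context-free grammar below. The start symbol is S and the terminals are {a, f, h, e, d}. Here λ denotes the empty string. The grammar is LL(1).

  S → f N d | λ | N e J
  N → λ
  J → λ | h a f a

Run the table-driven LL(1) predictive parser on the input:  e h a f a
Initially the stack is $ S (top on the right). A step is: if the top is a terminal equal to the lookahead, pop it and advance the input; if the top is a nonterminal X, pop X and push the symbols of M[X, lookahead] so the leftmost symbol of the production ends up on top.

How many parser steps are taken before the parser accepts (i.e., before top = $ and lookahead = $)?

     Stack      Input        Action
  1  $ S        e h a f a $  expand S → N e J
  2  $ J e N    e h a f a $  expand N → λ
  3  $ J e      e h a f a $  match e
  4  $ J        h a f a $    expand J → h a f a
  5  $ a f a h  h a f a $    match h
  6  $ a f a    a f a $      match a
  7  $ a f      f a $        match f
  8  $ a        a $          match a
Accept reached after 8 steps.

8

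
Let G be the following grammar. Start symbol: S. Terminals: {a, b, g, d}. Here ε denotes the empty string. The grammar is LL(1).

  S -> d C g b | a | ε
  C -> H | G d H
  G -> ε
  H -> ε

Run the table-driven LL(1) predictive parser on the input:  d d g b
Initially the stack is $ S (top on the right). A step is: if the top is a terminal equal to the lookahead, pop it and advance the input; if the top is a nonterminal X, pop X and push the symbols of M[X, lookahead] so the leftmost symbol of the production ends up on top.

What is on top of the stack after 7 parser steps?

     Stack        Input      Action
  1  $ S          d d g b $  expand S -> d C g b
  2  $ b g C d    d d g b $  match d
  3  $ b g C      d g b $    expand C -> G d H
  4  $ b g H d G  d g b $    expand G -> ε
  5  $ b g H d    d g b $    match d
  6  $ b g H      g b $      expand H -> ε
  7  $ b g        g b $      match g
Stack after step 7: $ b (top = b).

b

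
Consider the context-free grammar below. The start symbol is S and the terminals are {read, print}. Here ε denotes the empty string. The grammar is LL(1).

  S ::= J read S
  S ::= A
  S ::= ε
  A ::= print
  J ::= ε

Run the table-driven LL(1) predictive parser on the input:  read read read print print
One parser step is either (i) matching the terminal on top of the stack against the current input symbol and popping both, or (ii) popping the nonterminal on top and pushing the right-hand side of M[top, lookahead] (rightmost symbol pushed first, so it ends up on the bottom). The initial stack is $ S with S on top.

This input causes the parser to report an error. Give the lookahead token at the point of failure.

print

      Stack       Input                         Action
   1  $ S         read read read print print $  expand S ::= J read S
   2  $ S read J  read read read print print $  expand J ::= ε
   3  $ S read    read read read print print $  match read
   4  $ S         read read print print $       expand S ::= J read S
   5  $ S read J  read read print print $       expand J ::= ε
   6  $ S read    read read print print $       match read
   7  $ S         read print print $            expand S ::= J read S
   8  $ S read J  read print print $            expand J ::= ε
   9  $ S read    read print print $            match read
  10  $ S         print print $                 expand S ::= A
  11  $ A         print print $                 expand A ::= print
  12  $ print     print print $                 match print
  13  $           print $                       error: stack empty but input remains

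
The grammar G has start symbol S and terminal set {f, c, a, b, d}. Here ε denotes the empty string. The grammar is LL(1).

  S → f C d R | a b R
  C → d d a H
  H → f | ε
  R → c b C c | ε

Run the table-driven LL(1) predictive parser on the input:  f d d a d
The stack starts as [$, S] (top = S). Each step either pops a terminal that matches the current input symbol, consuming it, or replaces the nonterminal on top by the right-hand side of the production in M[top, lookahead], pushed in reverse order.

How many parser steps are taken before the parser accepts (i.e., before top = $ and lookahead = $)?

     Stack          Input        Action
  1  $ S            f d d a d $  expand S → f C d R
  2  $ R d C f      f d d a d $  match f
  3  $ R d C        d d a d $    expand C → d d a H
  4  $ R d H a d d  d d a d $    match d
  5  $ R d H a d    d a d $      match d
  6  $ R d H a      a d $        match a
  7  $ R d H        d $          expand H → ε
  8  $ R d          d $          match d
  9  $ R            $            expand R → ε
Accept reached after 9 steps.

9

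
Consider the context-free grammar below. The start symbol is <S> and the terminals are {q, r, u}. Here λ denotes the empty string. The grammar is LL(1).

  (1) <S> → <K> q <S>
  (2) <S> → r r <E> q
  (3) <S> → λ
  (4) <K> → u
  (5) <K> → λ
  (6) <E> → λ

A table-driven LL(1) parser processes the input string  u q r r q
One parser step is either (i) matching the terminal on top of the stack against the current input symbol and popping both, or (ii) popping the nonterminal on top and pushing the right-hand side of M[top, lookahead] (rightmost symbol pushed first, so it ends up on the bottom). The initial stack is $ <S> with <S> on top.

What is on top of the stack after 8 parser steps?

q

step 1: stack=$ <S>  input=u q r r q $  — expand <S> → <K> q <S>
step 2: stack=$ <S> q <K>  input=u q r r q $  — expand <K> → u
step 3: stack=$ <S> q u  input=u q r r q $  — match u
step 4: stack=$ <S> q  input=q r r q $  — match q
step 5: stack=$ <S>  input=r r q $  — expand <S> → r r <E> q
step 6: stack=$ q <E> r r  input=r r q $  — match r
step 7: stack=$ q <E> r  input=r q $  — match r
step 8: stack=$ q <E>  input=q $  — expand <E> → λ
Stack after step 8: $ q (top = q).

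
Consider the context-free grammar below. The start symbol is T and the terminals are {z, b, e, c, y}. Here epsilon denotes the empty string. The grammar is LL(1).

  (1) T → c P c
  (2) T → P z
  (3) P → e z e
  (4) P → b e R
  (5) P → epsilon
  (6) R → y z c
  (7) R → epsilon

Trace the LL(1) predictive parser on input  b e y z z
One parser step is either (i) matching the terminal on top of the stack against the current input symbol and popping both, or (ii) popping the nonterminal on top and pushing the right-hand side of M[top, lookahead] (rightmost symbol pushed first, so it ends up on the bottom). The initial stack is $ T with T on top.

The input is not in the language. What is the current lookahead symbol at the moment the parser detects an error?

step 1: stack=$ T  input=b e y z z $  — expand T → P z
step 2: stack=$ z P  input=b e y z z $  — expand P → b e R
step 3: stack=$ z R e b  input=b e y z z $  — match b
step 4: stack=$ z R e  input=e y z z $  — match e
step 5: stack=$ z R  input=y z z $  — expand R → y z c
step 6: stack=$ z c z y  input=y z z $  — match y
step 7: stack=$ z c z  input=z z $  — match z
step 8: stack=$ z c  input=z $  — error: top is terminal c but lookahead is z

z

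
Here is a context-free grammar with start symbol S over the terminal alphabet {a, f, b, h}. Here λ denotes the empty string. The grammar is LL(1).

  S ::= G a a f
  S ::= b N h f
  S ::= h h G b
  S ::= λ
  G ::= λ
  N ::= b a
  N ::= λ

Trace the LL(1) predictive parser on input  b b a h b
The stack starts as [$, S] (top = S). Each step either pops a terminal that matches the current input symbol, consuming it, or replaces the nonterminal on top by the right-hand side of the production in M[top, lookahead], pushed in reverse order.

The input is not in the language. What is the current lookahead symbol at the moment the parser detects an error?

b

     Stack      Input        Action
  1  $ S        b b a h b $  expand S ::= b N h f
  2  $ f h N b  b b a h b $  match b
  3  $ f h N    b a h b $    expand N ::= b a
  4  $ f h a b  b a h b $    match b
  5  $ f h a    a h b $      match a
  6  $ f h      h b $        match h
  7  $ f        b $          error: top is terminal f but lookahead is b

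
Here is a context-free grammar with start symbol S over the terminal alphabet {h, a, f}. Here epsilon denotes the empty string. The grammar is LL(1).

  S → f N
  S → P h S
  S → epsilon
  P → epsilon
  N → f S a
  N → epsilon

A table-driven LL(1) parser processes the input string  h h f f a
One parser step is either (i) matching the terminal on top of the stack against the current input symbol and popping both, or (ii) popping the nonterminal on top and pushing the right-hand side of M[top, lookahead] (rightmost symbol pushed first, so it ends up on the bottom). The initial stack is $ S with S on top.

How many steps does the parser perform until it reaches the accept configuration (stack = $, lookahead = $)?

12

      Stack    Input        Action
   1  $ S      h h f f a $  expand S → P h S
   2  $ S h P  h h f f a $  expand P → epsilon
   3  $ S h    h h f f a $  match h
   4  $ S      h f f a $    expand S → P h S
   5  $ S h P  h f f a $    expand P → epsilon
   6  $ S h    h f f a $    match h
   7  $ S      f f a $      expand S → f N
   8  $ N f    f f a $      match f
   9  $ N      f a $        expand N → f S a
  10  $ a S f  f a $        match f
  11  $ a S    a $          expand S → epsilon
  12  $ a      a $          match a
Accept reached after 12 steps.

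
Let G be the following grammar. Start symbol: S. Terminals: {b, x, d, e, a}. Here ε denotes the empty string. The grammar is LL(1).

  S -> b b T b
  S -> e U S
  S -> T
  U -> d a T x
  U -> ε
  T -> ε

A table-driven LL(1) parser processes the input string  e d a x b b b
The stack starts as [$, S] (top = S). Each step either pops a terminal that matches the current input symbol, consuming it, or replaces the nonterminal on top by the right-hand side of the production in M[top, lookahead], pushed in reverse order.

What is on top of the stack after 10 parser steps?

T

      Stack        Input            Action
   1  $ S          e d a x b b b $  expand S -> e U S
   2  $ S U e      e d a x b b b $  match e
   3  $ S U        d a x b b b $    expand U -> d a T x
   4  $ S x T a d  d a x b b b $    match d
   5  $ S x T a    a x b b b $      match a
   6  $ S x T      x b b b $        expand T -> ε
   7  $ S x        x b b b $        match x
   8  $ S          b b b $          expand S -> b b T b
   9  $ b T b b    b b b $          match b
  10  $ b T b      b b $            match b
Stack after step 10: $ b T (top = T).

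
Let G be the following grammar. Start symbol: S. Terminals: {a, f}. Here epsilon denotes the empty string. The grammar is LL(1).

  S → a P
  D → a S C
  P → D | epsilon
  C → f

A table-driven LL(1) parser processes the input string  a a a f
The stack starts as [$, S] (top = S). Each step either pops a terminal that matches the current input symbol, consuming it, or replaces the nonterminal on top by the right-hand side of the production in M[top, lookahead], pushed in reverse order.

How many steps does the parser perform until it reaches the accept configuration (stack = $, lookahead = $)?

10

      Stack    Input      Action
   1  $ S      a a a f $  expand S → a P
   2  $ P a    a a a f $  match a
   3  $ P      a a f $    expand P → D
   4  $ D      a a f $    expand D → a S C
   5  $ C S a  a a f $    match a
   6  $ C S    a f $      expand S → a P
   7  $ C P a  a f $      match a
   8  $ C P    f $        expand P → epsilon
   9  $ C      f $        expand C → f
  10  $ f      f $        match f
Accept reached after 10 steps.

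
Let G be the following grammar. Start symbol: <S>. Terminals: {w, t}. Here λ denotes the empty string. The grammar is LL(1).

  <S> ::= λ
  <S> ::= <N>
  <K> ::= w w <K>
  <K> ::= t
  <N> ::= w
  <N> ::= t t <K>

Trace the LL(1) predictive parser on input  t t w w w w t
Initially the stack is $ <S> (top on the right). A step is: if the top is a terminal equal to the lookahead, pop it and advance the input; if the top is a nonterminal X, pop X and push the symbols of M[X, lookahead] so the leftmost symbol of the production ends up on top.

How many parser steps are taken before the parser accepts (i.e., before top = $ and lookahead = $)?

step 1: stack=$ <S>  input=t t w w w w t $  — expand <S> ::= <N>
step 2: stack=$ <N>  input=t t w w w w t $  — expand <N> ::= t t <K>
step 3: stack=$ <K> t t  input=t t w w w w t $  — match t
step 4: stack=$ <K> t  input=t w w w w t $  — match t
step 5: stack=$ <K>  input=w w w w t $  — expand <K> ::= w w <K>
step 6: stack=$ <K> w w  input=w w w w t $  — match w
step 7: stack=$ <K> w  input=w w w t $  — match w
step 8: stack=$ <K>  input=w w t $  — expand <K> ::= w w <K>
step 9: stack=$ <K> w w  input=w w t $  — match w
step 10: stack=$ <K> w  input=w t $  — match w
step 11: stack=$ <K>  input=t $  — expand <K> ::= t
step 12: stack=$ t  input=t $  — match t
Accept reached after 12 steps.

12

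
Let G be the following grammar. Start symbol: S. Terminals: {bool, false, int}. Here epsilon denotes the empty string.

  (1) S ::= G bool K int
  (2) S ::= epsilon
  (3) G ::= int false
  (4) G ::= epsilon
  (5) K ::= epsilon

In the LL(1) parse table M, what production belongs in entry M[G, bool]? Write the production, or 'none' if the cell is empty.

FIRST(G): from G::=int false we get {int}; from G::=epsilon we get {epsilon}. So FIRST(G) = {epsilon, int}.
FIRST(K): from K::=epsilon we get {epsilon}. So FIRST(K) = {epsilon}.
FIRST(S): from S::=G bool K int we get {bool, int}; from S::=epsilon we get {epsilon}. So FIRST(S) = {epsilon, bool, int}.
FOLLOW(S) includes $ since S is the start symbol.
FOLLOW(G): in S::=G bool K int, G is followed by bool K int with FIRST {bool}. Thus FOLLOW(G) = {bool}.
For G ::= int false: FIRST(int false) = {int}, so it goes in M[G, t] for t ∈ {int}.
For G ::= epsilon: FIRST(epsilon) = {epsilon}, so it goes in M[G, t] for t ∈ {}; since epsilon ∈ FIRST, also for every t ∈ FOLLOW(G) = {bool}.

G ::= epsilon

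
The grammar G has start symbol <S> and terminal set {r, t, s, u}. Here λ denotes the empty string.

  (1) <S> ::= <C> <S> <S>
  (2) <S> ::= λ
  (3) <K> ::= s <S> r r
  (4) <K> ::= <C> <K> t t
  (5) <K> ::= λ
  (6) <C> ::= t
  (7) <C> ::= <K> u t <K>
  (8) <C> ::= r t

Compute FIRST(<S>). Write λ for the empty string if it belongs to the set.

FIRST(<S>): from <S>::=<C> <S> <S> we get {r, s, t, u}; from <S>::=λ we get {λ}. So FIRST(<S>) = {λ, r, s, t, u}.
FIRST(<K>): from <K>::=s <S> r r we get {s}; from <K>::=<C> <K> t t we get {r, s, t, u}; from <K>::=λ we get {λ}. So FIRST(<K>) = {λ, r, s, t, u}.
FIRST(<C>): from <C>::=t we get {t}; from <C>::=<K> u t <K> we get {r, s, t, u}; from <C>::=r t we get {r}. So FIRST(<C>) = {r, s, t, u}.

{λ, r, s, t, u}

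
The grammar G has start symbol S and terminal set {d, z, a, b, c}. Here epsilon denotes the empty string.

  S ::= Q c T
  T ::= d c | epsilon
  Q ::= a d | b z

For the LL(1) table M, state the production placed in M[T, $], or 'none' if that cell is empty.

T ::= epsilon

FIRST(T): from T::=d c we get {d}; from T::=epsilon we get {epsilon}. So FIRST(T) = {epsilon, d}.
FIRST(Q): from Q::=a d we get {a}; from Q::=b z we get {b}. So FIRST(Q) = {a, b}.
FIRST(S): from S::=Q c T we get {a, b}. So FIRST(S) = {a, b}.
FOLLOW(S) includes $ since S is the start symbol.
FOLLOW(S): S appears on no right-hand side. Thus FOLLOW(S) = {$}.
FOLLOW(T): in S::=Q c T, the suffix after T is empty, so FOLLOW(T) ⊇ FOLLOW(S) = {$}. Thus FOLLOW(T) = {$}.
For T ::= d c: FIRST(d c) = {d}, so it goes in M[T, t] for t ∈ {d}.
For T ::= epsilon: FIRST(epsilon) = {epsilon}, so it goes in M[T, t] for t ∈ {}; since epsilon ∈ FIRST, also for every t ∈ FOLLOW(T) = {$}.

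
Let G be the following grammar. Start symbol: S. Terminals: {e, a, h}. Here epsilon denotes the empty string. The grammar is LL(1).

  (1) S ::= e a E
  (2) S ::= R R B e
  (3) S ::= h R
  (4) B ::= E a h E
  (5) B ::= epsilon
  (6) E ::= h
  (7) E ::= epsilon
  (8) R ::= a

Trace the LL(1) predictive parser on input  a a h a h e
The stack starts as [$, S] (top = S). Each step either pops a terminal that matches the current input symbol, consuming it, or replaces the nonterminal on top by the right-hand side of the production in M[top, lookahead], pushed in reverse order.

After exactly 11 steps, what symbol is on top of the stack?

step 1: stack=$ S  input=a a h a h e $  — expand S ::= R R B e
step 2: stack=$ e B R R  input=a a h a h e $  — expand R ::= a
step 3: stack=$ e B R a  input=a a h a h e $  — match a
step 4: stack=$ e B R  input=a h a h e $  — expand R ::= a
step 5: stack=$ e B a  input=a h a h e $  — match a
step 6: stack=$ e B  input=h a h e $  — expand B ::= E a h E
step 7: stack=$ e E h a E  input=h a h e $  — expand E ::= h
step 8: stack=$ e E h a h  input=h a h e $  — match h
step 9: stack=$ e E h a  input=a h e $  — match a
step 10: stack=$ e E h  input=h e $  — match h
step 11: stack=$ e E  input=e $  — expand E ::= epsilon
Stack after step 11: $ e (top = e).

e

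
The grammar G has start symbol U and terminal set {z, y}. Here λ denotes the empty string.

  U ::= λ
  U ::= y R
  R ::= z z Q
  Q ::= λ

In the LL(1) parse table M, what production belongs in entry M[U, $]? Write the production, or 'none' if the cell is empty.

FIRST(U): from U::=λ we get {λ}; from U::=y R we get {y}. So FIRST(U) = {λ, y}.
FIRST(R): from R::=z z Q we get {z}. So FIRST(R) = {z}.
FIRST(Q): from Q::=λ we get {λ}. So FIRST(Q) = {λ}.
FOLLOW(U) includes $ since U is the start symbol.
FOLLOW(U): U appears on no right-hand side. Thus FOLLOW(U) = {$}.
For U ::= λ: FIRST(λ) = {λ}, so it goes in M[U, t] for t ∈ {}; since λ ∈ FIRST, also for every t ∈ FOLLOW(U) = {$}.
For U ::= y R: FIRST(y R) = {y}, so it goes in M[U, t] for t ∈ {y}.

U ::= λ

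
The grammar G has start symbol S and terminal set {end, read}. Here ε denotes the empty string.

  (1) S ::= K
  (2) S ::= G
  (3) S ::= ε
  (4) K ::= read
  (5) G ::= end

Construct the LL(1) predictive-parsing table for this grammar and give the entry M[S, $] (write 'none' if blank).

S ::= ε

FIRST(K) = {read}
FIRST(G) = {end}
FIRST(S) = {ε, end, read}  (via K, G)
FOLLOW(S) includes $ since S is the start symbol.
FOLLOW(S): S appears on no right-hand side. Thus FOLLOW(S) = {$}.
For S ::= K: FIRST(K) = {read}, so it goes in M[S, t] for t ∈ {read}.
For S ::= G: FIRST(G) = {end}, so it goes in M[S, t] for t ∈ {end}.
For S ::= ε: FIRST(ε) = {ε}, so it goes in M[S, t] for t ∈ {}; since ε ∈ FIRST, also for every t ∈ FOLLOW(S) = {$}.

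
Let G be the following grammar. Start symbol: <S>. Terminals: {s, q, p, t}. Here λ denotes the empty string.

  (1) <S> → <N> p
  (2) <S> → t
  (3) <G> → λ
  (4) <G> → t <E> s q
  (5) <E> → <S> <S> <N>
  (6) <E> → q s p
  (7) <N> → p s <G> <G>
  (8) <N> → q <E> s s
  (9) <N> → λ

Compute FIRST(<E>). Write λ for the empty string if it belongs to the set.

{p, q, t}

FIRST(<G>) = {λ, t}
FIRST(<N>) = {λ, p, q}
FIRST(<S>) = {p, q, t}  (via <N> p)
FIRST(<E>) = {p, q, t}  (via <S> <S> <N>)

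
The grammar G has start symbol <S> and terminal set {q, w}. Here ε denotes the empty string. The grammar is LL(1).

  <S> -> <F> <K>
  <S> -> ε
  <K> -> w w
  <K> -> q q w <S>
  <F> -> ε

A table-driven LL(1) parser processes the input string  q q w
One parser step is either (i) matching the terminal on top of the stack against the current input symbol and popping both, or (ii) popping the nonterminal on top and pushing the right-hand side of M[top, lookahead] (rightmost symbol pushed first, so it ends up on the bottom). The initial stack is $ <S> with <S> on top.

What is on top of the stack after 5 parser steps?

step 1: stack=$ <S>  input=q q w $  — expand <S> -> <F> <K>
step 2: stack=$ <K> <F>  input=q q w $  — expand <F> -> ε
step 3: stack=$ <K>  input=q q w $  — expand <K> -> q q w <S>
step 4: stack=$ <S> w q q  input=q q w $  — match q
step 5: stack=$ <S> w q  input=q w $  — match q
Stack after step 5: $ <S> w (top = w).

w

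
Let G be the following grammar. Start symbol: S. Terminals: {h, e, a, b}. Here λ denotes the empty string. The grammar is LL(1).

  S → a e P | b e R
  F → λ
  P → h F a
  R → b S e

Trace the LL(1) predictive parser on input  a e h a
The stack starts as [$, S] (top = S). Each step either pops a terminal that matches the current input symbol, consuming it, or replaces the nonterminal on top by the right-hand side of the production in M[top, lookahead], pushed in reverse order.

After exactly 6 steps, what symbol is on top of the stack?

a

     Stack    Input      Action
  1  $ S      a e h a $  expand S → a e P
  2  $ P e a  a e h a $  match a
  3  $ P e    e h a $    match e
  4  $ P      h a $      expand P → h F a
  5  $ a F h  h a $      match h
  6  $ a F    a $        expand F → λ
Stack after step 6: $ a (top = a).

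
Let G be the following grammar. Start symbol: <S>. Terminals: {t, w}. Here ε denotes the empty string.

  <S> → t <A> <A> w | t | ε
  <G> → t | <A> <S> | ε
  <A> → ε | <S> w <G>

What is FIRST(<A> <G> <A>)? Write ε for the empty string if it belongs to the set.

{ε, t, w}

FIRST(<S>) = {ε, t}
FIRST(<A>) = {ε, t, w}  (via <S> w <G>)
FIRST(<G>) = {ε, t, w}  (via <A> <S>)
FIRST(<A> <G> <A>): take FIRST of each symbol in turn, carrying on past any symbol whose FIRST contains ε; result {ε, t, w}.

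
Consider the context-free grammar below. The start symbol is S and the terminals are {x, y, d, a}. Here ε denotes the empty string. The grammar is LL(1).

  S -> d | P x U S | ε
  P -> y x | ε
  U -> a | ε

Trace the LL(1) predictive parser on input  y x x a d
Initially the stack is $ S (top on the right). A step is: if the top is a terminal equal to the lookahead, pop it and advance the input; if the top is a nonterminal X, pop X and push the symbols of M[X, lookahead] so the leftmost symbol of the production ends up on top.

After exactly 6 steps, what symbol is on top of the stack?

a

     Stack        Input        Action
  1  $ S          y x x a d $  expand S -> P x U S
  2  $ S U x P    y x x a d $  expand P -> y x
  3  $ S U x x y  y x x a d $  match y
  4  $ S U x x    x x a d $    match x
  5  $ S U x      x a d $      match x
  6  $ S U        a d $        expand U -> a
Stack after step 6: $ S a (top = a).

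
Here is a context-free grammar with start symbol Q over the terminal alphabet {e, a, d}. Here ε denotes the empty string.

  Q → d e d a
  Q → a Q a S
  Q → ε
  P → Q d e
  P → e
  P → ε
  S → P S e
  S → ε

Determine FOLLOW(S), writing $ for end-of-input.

{$, a, d, e}

FIRST(Q): from Q→d e d a we get {d}; from Q→a Q a S we get {a}; from Q→ε we get {ε}. So FIRST(Q) = {ε, a, d}.
FIRST(P): from P→Q d e we get {a, d}; from P→e we get {e}; from P→ε we get {ε}. So FIRST(P) = {ε, a, d, e}.
FIRST(S): from S→P S e we get {a, d, e}; from S→ε we get {ε}. So FIRST(S) = {ε, a, d, e}.
FOLLOW(Q) includes $ since Q is the start symbol.
FOLLOW(Q): in Q→a Q a S, Q is followed by a S with FIRST {a}; in P→Q d e, Q is followed by d e with FIRST {d}. Thus FOLLOW(Q) = {$, a, d}.
FOLLOW(P): in S→P S e, P is followed by S e with FIRST {a, d, e}. Thus FOLLOW(P) = {a, d, e}.
FOLLOW(S): in Q→a Q a S, the suffix after S is empty, so FOLLOW(S) ⊇ FOLLOW(Q) = {$, a, d}; in S→P S e, S is followed by e with FIRST {e}. Thus FOLLOW(S) = {$, a, d, e}.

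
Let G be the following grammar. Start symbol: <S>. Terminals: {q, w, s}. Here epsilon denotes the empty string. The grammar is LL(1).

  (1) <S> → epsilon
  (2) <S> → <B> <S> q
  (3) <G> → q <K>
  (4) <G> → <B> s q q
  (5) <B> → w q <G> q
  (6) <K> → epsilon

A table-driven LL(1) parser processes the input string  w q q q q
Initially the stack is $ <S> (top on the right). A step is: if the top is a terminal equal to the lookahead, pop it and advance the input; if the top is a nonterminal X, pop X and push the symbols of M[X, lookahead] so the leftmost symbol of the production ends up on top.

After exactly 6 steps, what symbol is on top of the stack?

<K>

     Stack              Input        Action
  1  $ <S>              w q q q q $  expand <S> → <B> <S> q
  2  $ q <S> <B>        w q q q q $  expand <B> → w q <G> q
  3  $ q <S> q <G> q w  w q q q q $  match w
  4  $ q <S> q <G> q    q q q q $    match q
  5  $ q <S> q <G>      q q q $      expand <G> → q <K>
  6  $ q <S> q <K> q    q q q $      match q
Stack after step 6: $ q <S> q <K> (top = <K>).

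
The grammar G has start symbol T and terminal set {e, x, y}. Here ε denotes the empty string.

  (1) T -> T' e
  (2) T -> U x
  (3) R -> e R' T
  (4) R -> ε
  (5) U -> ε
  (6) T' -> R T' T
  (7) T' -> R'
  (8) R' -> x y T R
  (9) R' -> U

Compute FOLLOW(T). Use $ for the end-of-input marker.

{$, e, x}

FIRST(R) = {ε, e}
FIRST(U) = {ε}
FIRST(R') = {ε, x}  (via U)
FIRST(T) = {e, x}  (via T' e, U x)
FIRST(T') = {ε, e, x}  (via R T' T, R')
FOLLOW(T) includes $ since T is the start symbol.
FOLLOW(T'): in T->T' e, T' is followed by e with FIRST {e}; in T'->R T' T, T' is followed by T with FIRST {e, x}. Thus FOLLOW(T') = {e, x}.
FOLLOW(R'): in R->e R' T, R' is followed by T with FIRST {e, x}; in T'->R', the suffix after R' is empty, so FOLLOW(R') ⊇ FOLLOW(T') = {e, x}. Thus FOLLOW(R') = {e, x}.
FOLLOW(R): in T'->R T' T, R is followed by T' T with FIRST {e, x}; in R'->x y T R, the suffix after R is empty, so FOLLOW(R) ⊇ FOLLOW(R') = {e, x}. Thus FOLLOW(R) = {e, x}.
FOLLOW(T): in R->e R' T, the suffix after T is empty, so FOLLOW(T) ⊇ FOLLOW(R) = {e, x}; in T'->R T' T, the suffix after T is empty, so FOLLOW(T) ⊇ FOLLOW(T') = {e, x}; in R'->x y T R, T is followed by R with FIRST {ε, e}; in R'->x y T R, the suffix after T is nullable, so FOLLOW(T) ⊇ FOLLOW(R') = {e, x}. Thus FOLLOW(T) = {$, e, x}.
FOLLOW(U): in T->U x, U is followed by x with FIRST {x}; in R'->U, the suffix after U is empty, so FOLLOW(U) ⊇ FOLLOW(R') = {e, x}. Thus FOLLOW(U) = {e, x}.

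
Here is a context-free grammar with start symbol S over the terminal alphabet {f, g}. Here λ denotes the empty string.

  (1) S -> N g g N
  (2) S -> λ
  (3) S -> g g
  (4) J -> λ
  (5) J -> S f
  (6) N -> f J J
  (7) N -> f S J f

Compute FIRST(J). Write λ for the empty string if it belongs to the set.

FIRST(N): from N->f J J we get {f}; from N->f S J f we get {f}. So FIRST(N) = {f}.
FIRST(S): from S->N g g N we get {f}; from S->λ we get {λ}; from S->g g we get {g}. So FIRST(S) = {λ, f, g}.
FIRST(J): from J->λ we get {λ}; from J->S f we get {f, g}. So FIRST(J) = {λ, f, g}.

{λ, f, g}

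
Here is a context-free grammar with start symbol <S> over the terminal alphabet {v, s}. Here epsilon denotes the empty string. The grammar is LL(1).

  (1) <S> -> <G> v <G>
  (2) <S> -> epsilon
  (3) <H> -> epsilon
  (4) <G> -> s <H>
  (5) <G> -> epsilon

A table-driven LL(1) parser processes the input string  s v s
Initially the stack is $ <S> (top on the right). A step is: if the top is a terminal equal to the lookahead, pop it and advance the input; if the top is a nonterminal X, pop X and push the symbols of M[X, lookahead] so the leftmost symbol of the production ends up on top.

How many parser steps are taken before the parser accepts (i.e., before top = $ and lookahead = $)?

8

     Stack          Input    Action
  1  $ <S>          s v s $  expand <S> -> <G> v <G>
  2  $ <G> v <G>    s v s $  expand <G> -> s <H>
  3  $ <G> v <H> s  s v s $  match s
  4  $ <G> v <H>    v s $    expand <H> -> epsilon
  5  $ <G> v        v s $    match v
  6  $ <G>          s $      expand <G> -> s <H>
  7  $ <H> s        s $      match s
  8  $ <H>          $        expand <H> -> epsilon
Accept reached after 8 steps.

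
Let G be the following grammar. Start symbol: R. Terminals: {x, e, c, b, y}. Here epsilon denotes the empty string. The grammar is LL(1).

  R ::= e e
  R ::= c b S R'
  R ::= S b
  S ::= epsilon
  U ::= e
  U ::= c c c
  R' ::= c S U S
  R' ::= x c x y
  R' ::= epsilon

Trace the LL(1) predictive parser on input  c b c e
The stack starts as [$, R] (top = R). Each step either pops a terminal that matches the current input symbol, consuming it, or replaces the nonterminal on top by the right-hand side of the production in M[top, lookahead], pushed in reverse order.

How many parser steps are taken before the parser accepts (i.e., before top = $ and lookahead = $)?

      Stack       Input      Action
   1  $ R         c b c e $  expand R ::= c b S R'
   2  $ R' S b c  c b c e $  match c
   3  $ R' S b    b c e $    match b
   4  $ R' S      c e $      expand S ::= epsilon
   5  $ R'        c e $      expand R' ::= c S U S
   6  $ S U S c   c e $      match c
   7  $ S U S     e $        expand S ::= epsilon
   8  $ S U       e $        expand U ::= e
   9  $ S e       e $        match e
  10  $ S         $          expand S ::= epsilon
Accept reached after 10 steps.

10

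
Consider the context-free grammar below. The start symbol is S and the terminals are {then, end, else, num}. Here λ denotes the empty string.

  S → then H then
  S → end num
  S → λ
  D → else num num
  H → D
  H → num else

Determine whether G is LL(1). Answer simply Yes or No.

Yes

FIRST(S) = {λ, end, then}
FIRST(D) = {else}
FIRST(H) = {else, num}
FOLLOW(S) = {$}
FOLLOW(D) = {then}
FOLLOW(H) = {then}
Each cell of M receives at most one production.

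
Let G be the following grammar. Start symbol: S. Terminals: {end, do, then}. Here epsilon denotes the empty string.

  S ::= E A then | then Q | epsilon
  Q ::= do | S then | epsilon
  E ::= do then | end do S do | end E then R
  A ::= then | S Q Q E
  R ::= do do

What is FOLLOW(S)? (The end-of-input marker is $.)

{$, do, end, then}

FIRST(E) = {do, end}
FIRST(R) = {do}
FIRST(S) = {epsilon, do, end, then}  (via E A then)
FIRST(Q) = {epsilon, do, end, then}  (via S then)
FIRST(A) = {do, end, then}  (via S Q Q E)
FOLLOW(S) includes $ since S is the start symbol.
FOLLOW(S): in Q::=S then, S is followed by then with FIRST {then}; in E::=end do S do, S is followed by do with FIRST {do}; in A::=S Q Q E, S is followed by Q Q E with FIRST {do, end, then}. Thus FOLLOW(S) = {$, do, end, then}.
FOLLOW(Q): in S::=then Q, the suffix after Q is empty, so FOLLOW(Q) ⊇ FOLLOW(S) = {$, do, end, then}; in A::=S Q Q E (occurrence 1), Q is followed by Q E with FIRST {do, end, then}; in A::=S Q Q E (occurrence 2), Q is followed by E with FIRST {do, end}. Thus FOLLOW(Q) = {$, do, end, then}.
FOLLOW(A): in S::=E A then, A is followed by then with FIRST {then}. Thus FOLLOW(A) = {then}.
FOLLOW(E): in S::=E A then, E is followed by A then with FIRST {do, end, then}; in E::=end E then R, E is followed by then R with FIRST {then}; in A::=S Q Q E, the suffix after E is empty, so FOLLOW(E) ⊇ FOLLOW(A) = {then}. Thus FOLLOW(E) = {do, end, then}.
FOLLOW(R): in E::=end E then R, the suffix after R is empty, so FOLLOW(R) ⊇ FOLLOW(E) = {do, end, then}. Thus FOLLOW(R) = {do, end, then}.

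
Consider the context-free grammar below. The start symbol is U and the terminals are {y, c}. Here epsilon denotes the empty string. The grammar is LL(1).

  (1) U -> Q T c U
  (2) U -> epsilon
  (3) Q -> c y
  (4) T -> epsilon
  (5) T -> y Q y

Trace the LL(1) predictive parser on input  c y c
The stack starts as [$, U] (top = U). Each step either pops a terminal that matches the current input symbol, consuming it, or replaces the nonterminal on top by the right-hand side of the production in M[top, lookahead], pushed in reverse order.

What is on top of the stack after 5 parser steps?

step 1: stack=$ U  input=c y c $  — expand U -> Q T c U
step 2: stack=$ U c T Q  input=c y c $  — expand Q -> c y
step 3: stack=$ U c T y c  input=c y c $  — match c
step 4: stack=$ U c T y  input=y c $  — match y
step 5: stack=$ U c T  input=c $  — expand T -> epsilon
Stack after step 5: $ U c (top = c).

c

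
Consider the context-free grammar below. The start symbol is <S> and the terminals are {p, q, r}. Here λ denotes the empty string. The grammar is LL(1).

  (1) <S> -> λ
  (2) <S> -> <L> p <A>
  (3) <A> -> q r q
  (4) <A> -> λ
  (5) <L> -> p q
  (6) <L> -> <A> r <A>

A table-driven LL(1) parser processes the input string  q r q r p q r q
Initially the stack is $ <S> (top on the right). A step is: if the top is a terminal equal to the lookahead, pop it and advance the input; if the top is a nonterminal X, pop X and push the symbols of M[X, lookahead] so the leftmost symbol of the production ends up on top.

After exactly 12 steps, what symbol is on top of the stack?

q

step 1: stack=$ <S>  input=q r q r p q r q $  — expand <S> -> <L> p <A>
step 2: stack=$ <A> p <L>  input=q r q r p q r q $  — expand <L> -> <A> r <A>
step 3: stack=$ <A> p <A> r <A>  input=q r q r p q r q $  — expand <A> -> q r q
step 4: stack=$ <A> p <A> r q r q  input=q r q r p q r q $  — match q
step 5: stack=$ <A> p <A> r q r  input=r q r p q r q $  — match r
step 6: stack=$ <A> p <A> r q  input=q r p q r q $  — match q
step 7: stack=$ <A> p <A> r  input=r p q r q $  — match r
step 8: stack=$ <A> p <A>  input=p q r q $  — expand <A> -> λ
step 9: stack=$ <A> p  input=p q r q $  — match p
step 10: stack=$ <A>  input=q r q $  — expand <A> -> q r q
step 11: stack=$ q r q  input=q r q $  — match q
step 12: stack=$ q r  input=r q $  — match r
Stack after step 12: $ q (top = q).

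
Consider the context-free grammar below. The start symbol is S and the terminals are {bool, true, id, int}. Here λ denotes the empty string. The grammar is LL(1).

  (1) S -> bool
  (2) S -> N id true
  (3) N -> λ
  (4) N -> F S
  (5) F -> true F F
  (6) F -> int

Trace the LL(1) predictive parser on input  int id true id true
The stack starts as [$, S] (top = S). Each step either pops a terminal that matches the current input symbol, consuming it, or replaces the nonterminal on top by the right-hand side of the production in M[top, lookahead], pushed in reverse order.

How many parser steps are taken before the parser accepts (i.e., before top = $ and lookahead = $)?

10

step 1: stack=$ S  input=int id true id true $  — expand S -> N id true
step 2: stack=$ true id N  input=int id true id true $  — expand N -> F S
step 3: stack=$ true id S F  input=int id true id true $  — expand F -> int
step 4: stack=$ true id S int  input=int id true id true $  — match int
step 5: stack=$ true id S  input=id true id true $  — expand S -> N id true
step 6: stack=$ true id true id N  input=id true id true $  — expand N -> λ
step 7: stack=$ true id true id  input=id true id true $  — match id
step 8: stack=$ true id true  input=true id true $  — match true
step 9: stack=$ true id  input=id true $  — match id
step 10: stack=$ true  input=true $  — match true
Accept reached after 10 steps.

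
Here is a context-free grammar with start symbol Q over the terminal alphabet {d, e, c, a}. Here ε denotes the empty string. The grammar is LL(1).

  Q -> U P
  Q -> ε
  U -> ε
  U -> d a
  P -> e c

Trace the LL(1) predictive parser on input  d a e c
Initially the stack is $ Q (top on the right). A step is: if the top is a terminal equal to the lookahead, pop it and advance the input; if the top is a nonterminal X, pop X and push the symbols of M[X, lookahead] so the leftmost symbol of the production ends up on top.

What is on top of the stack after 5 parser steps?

step 1: stack=$ Q  input=d a e c $  — expand Q -> U P
step 2: stack=$ P U  input=d a e c $  — expand U -> d a
step 3: stack=$ P a d  input=d a e c $  — match d
step 4: stack=$ P a  input=a e c $  — match a
step 5: stack=$ P  input=e c $  — expand P -> e c
Stack after step 5: $ c e (top = e).

e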